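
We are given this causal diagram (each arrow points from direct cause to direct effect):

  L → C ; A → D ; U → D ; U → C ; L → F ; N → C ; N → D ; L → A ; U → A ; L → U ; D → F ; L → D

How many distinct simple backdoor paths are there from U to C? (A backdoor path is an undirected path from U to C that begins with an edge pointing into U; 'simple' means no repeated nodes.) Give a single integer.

4

A backdoor path from U to C is any simple undirected path whose first edge points into U (i.e. leaves U via a parent).
Parents of U: {L}.
Enumerating:
  P1: U <- L -> A -> D <- N -> C
  P2: U <- L -> D <- N -> C
  P3: U <- L -> F <- D <- N -> C
  P4: U <- L -> C
That exhausts the simple backdoor paths. Count: 4.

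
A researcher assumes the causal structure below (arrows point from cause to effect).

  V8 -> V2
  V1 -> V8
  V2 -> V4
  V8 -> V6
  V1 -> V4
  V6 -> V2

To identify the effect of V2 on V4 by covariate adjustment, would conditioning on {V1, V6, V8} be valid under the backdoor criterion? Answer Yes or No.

Yes

Backdoor paths from V2 to V4 (paths whose first edge points into V2):
  P1: V2 <- V8 <- V1 -> V4
  P2: V2 <- V6 <- V8 <- V1 -> V4
Condition 1 (no descendant of V2 in the set): holds — descendants of V2 are {V4}; none are in {V1, V6, V8}.
Condition 2 (every backdoor path blocked by {V1, V6, V8}):
  P1: blocked at chain node V8 ∈ conditioning set.
  P2: blocked at chain node V6 ∈ conditioning set.
{V1, V6, V8} satisfies the backdoor criterion.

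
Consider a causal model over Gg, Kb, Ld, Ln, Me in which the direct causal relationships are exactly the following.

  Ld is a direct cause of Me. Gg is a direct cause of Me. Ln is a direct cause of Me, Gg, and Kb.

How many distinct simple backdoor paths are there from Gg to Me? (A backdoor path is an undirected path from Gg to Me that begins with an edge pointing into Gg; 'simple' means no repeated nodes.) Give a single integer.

A backdoor path from Gg to Me is any simple undirected path whose first edge points into Gg (i.e. leaves Gg via a parent).
Parents of Gg: {Ln}.
Enumerating:
  P1: Gg <- Ln -> Me
That exhausts the simple backdoor paths. Count: 1.

1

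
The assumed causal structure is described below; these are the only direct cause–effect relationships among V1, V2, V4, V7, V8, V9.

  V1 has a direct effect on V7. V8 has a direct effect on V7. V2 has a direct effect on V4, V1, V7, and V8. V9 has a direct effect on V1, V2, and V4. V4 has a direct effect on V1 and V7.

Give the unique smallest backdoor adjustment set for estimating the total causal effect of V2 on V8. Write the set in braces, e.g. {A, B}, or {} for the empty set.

{}

Variables eligible for adjustment (non-descendants of V2, excluding V2 and V8): {V9}.
Backdoor paths from V2 to V8:
  P1: V2 <- V9 -> V4 -> V1 -> V7 <- V8
  P2: V2 <- V9 -> V4 -> V7 <- V8
  P3: V2 <- V9 -> V1 <- V4 -> V7 <- V8
  P4: V2 <- V9 -> V1 -> V7 <- V8
Each backdoor path contains an unconditioned collider, so every path is already blocked with the empty conditioning set:
  P1: blocked at collider V7 (neither it nor any descendant is in the conditioning set).
  P2: blocked at collider V7 (neither it nor any descendant is in the conditioning set).
  P3: blocked at collider V1 (neither it nor any descendant is in the conditioning set).
  P4: blocked at collider V7 (neither it nor any descendant is in the conditioning set).
The empty set is therefore the unique smallest valid set.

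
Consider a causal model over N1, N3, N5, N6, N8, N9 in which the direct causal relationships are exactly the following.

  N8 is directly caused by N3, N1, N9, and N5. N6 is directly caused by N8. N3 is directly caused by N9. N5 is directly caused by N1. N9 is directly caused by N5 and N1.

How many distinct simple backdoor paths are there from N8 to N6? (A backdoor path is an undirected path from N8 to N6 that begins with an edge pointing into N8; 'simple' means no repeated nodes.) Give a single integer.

A backdoor path from N8 to N6 is any simple undirected path whose first edge points into N8 (i.e. leaves N8 via a parent).
Parents of N8: {N1, N3, N5, N9}.
No simple path from any parent of N8 reaches N6 without revisiting N8, so there are no backdoor paths.

0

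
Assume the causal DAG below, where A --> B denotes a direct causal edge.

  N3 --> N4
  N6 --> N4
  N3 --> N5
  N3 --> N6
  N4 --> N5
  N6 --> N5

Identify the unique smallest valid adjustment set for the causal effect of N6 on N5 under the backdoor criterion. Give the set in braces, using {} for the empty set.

{N3}

Variables eligible for adjustment (non-descendants of N6, excluding N6 and N5): {N3}.
Backdoor paths from N6 to N5:
  P1: N6 <- N3 -> N4 -> N5
  P2: N6 <- N3 -> N5
The empty set is not sufficient: P1 (N6 <- N3 -> N4 -> N5) has no collider blocking it and no conditioned non-collider, so it is open.
Try {N3}:
  P1: blocked at fork node N3 ∈ conditioning set.
  P2: blocked at fork node N3 ∈ conditioning set.
{N3} contains no descendant of N6 and blocks every backdoor path.
{N3} is the unique smallest valid adjustment set.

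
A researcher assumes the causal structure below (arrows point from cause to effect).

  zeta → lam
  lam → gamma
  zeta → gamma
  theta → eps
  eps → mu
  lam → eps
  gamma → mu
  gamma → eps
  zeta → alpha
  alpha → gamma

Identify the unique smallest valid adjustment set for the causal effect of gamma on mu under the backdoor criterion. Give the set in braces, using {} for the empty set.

Variables eligible for adjustment (non-descendants of gamma, excluding gamma and mu): {alpha, lam, theta, zeta}.
Backdoor paths from gamma to mu:
  P1: gamma <- zeta -> lam -> eps -> mu
  P2: gamma <- alpha <- zeta -> lam -> eps -> mu
  P3: gamma <- lam -> eps -> mu
The empty set is not sufficient: P1 (gamma <- zeta -> lam -> eps -> mu) has no collider blocking it and no conditioned non-collider, so it is open.
Try {lam}:
  P1: blocked at chain node lam ∈ conditioning set.
  P2: blocked at chain node lam ∈ conditioning set.
  P3: blocked at fork node lam ∈ conditioning set.
{lam} contains no descendant of gamma and blocks every backdoor path.
No other singleton works — e.g. {zeta} leaves P3 open — so {lam} is the unique smallest valid adjustment set.

{lam}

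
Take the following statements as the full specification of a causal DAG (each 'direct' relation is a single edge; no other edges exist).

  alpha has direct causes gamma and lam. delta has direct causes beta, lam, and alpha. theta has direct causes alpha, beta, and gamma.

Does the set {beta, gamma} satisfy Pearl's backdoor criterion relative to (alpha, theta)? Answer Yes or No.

Yes

Backdoor paths from alpha to theta (paths whose first edge points into alpha):
  P1: alpha <- lam -> delta <- beta -> theta
  P2: alpha <- gamma -> theta
Condition 1 (no descendant of alpha in the set): holds — descendants of alpha are {delta, theta}; none are in {beta, gamma}.
Condition 2 (every backdoor path blocked by {beta, gamma}):
  P1: blocked at collider delta (neither it nor any descendant is in the conditioning set).
  P2: blocked at fork node gamma ∈ conditioning set.
{beta, gamma} satisfies the backdoor criterion.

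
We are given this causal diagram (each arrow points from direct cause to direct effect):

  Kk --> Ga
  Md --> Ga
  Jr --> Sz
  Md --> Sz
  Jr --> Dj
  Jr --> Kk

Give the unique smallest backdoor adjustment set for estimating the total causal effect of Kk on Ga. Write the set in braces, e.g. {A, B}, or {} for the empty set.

Variables eligible for adjustment (non-descendants of Kk, excluding Kk and Ga): {Dj, Jr, Md, Sz}.
Backdoor paths from Kk to Ga:
  P1: Kk <- Jr -> Sz <- Md -> Ga
Each backdoor path contains an unconditioned collider, so every path is already blocked with the empty conditioning set:
  P1: blocked at collider Sz (neither it nor any descendant is in the conditioning set).
The empty set is therefore the unique smallest valid set.

{}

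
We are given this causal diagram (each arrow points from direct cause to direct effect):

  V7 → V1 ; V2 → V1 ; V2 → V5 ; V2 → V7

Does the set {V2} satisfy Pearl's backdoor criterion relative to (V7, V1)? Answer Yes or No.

Backdoor paths from V7 to V1 (paths whose first edge points into V7):
  P1: V7 <- V2 -> V1
Condition 1 (no descendant of V7 in the set): holds — descendants of V7 are {V1}; none are in {V2}.
Condition 2 (every backdoor path blocked by {V2}):
  P1: blocked at fork node V2 ∈ conditioning set.
{V2} satisfies the backdoor criterion.

Yes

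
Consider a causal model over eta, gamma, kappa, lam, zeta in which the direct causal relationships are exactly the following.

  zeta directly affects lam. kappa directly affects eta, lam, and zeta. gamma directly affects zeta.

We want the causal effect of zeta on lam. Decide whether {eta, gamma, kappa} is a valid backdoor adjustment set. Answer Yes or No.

Yes

Backdoor paths from zeta to lam (paths whose first edge points into zeta):
  P1: zeta <- kappa -> lam
Condition 1 (no descendant of zeta in the set): holds — descendants of zeta are {lam}; none are in {eta, gamma, kappa}.
Condition 2 (every backdoor path blocked by {eta, gamma, kappa}):
  P1: blocked at fork node kappa ∈ conditioning set.
{eta, gamma, kappa} satisfies the backdoor criterion.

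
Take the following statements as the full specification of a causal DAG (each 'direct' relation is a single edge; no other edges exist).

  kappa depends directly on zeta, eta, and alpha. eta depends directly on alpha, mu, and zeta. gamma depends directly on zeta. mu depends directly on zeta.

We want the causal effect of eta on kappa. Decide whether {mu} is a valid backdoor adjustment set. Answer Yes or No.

No

Backdoor paths from eta to kappa (paths whose first edge points into eta):
  P1: eta <- zeta -> kappa
  P2: eta <- alpha -> kappa
  P3: eta <- mu <- zeta -> kappa
Condition 1 (no descendant of eta in the set): holds — descendants of eta are {kappa}; none are in {mu}.
Condition 2 (every backdoor path blocked by {mu}):
  P1: open — no interior node is in the conditioning set.
  P2: open — no interior node is in the conditioning set.
  P3: blocked at chain node mu ∈ conditioning set.
{mu} does not satisfy the backdoor criterion.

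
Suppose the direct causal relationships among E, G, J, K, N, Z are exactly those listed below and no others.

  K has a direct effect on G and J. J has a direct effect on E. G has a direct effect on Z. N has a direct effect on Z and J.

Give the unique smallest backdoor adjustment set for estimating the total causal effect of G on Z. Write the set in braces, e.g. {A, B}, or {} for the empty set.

Variables eligible for adjustment (non-descendants of G, excluding G and Z): {E, J, K, N}.
Backdoor paths from G to Z:
  P1: G <- K -> J <- N -> Z
Each backdoor path contains an unconditioned collider, so every path is already blocked with the empty conditioning set:
  P1: blocked at collider J (neither it nor any descendant is in the conditioning set).
The empty set is therefore the unique smallest valid set.

{}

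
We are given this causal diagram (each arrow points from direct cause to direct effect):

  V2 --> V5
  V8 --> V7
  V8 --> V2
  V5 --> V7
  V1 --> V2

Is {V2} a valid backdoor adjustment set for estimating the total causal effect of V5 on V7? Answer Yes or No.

Yes

Backdoor paths from V5 to V7 (paths whose first edge points into V5):
  P1: V5 <- V2 <- V8 -> V7
Condition 1 (no descendant of V5 in the set): holds — descendants of V5 are {V7}; none are in {V2}.
Condition 2 (every backdoor path blocked by {V2}):
  P1: blocked at chain node V2 ∈ conditioning set.
{V2} satisfies the backdoor criterion.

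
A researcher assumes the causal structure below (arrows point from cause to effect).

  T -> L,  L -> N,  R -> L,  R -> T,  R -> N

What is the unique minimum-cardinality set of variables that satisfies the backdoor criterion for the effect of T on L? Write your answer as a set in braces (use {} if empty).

Variables eligible for adjustment (non-descendants of T, excluding T and L): {R}.
Backdoor paths from T to L:
  P1: T <- R -> L
  P2: T <- R -> N <- L
The empty set is not sufficient: P1 (T <- R -> L) has no collider blocking it and no conditioned non-collider, so it is open.
Try {R}:
  P1: blocked at fork node R ∈ conditioning set.
  P2: blocked at fork node R ∈ conditioning set.
{R} contains no descendant of T and blocks every backdoor path.
{R} is the unique smallest valid adjustment set.

{R}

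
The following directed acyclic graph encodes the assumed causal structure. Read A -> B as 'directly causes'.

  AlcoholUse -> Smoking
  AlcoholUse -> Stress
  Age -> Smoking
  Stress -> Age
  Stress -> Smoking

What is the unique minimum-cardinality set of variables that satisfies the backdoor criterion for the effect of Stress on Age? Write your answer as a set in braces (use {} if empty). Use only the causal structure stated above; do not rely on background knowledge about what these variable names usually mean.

Variables eligible for adjustment (non-descendants of Stress, excluding Stress and Age): {AlcoholUse}.
Backdoor paths from Stress to Age:
  P1: Stress <- AlcoholUse -> Smoking <- Age
Each backdoor path contains an unconditioned collider, so every path is already blocked with the empty conditioning set:
  P1: blocked at collider Smoking (neither it nor any descendant is in the conditioning set).
The empty set is therefore the unique smallest valid set.

{}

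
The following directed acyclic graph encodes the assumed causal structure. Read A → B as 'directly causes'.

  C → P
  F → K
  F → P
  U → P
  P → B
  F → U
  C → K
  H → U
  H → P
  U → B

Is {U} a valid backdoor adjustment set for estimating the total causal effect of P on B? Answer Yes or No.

Backdoor paths from P to B (paths whose first edge points into P):
  P1: P <- H -> U -> B
  P2: P <- C -> K <- F -> U -> B
  P3: P <- F -> U -> B
  P4: P <- U -> B
Condition 1 (no descendant of P in the set): holds — descendants of P are {B}; none are in {U}.
Condition 2 (every backdoor path blocked by {U}):
  P1: blocked at chain node U ∈ conditioning set.
  P2: blocked at collider K (neither it nor any descendant is in the conditioning set).
  P3: blocked at chain node U ∈ conditioning set.
  P4: blocked at fork node U ∈ conditioning set.
{U} satisfies the backdoor criterion.

Yes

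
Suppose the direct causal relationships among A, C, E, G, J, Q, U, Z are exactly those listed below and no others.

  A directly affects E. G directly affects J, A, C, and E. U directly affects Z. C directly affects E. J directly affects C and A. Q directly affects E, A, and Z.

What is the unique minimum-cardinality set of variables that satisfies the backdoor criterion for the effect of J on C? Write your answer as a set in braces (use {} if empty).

{G}

Variables eligible for adjustment (non-descendants of J, excluding J and C): {G, Q, U, Z}.
Backdoor paths from J to C:
  P1: J <- G -> C
  P2: J <- G -> A <- Q -> E <- C
  P3: J <- G -> A -> E <- C
  P4: J <- G -> E <- C
The empty set is not sufficient: P1 (J <- G -> C) has no collider blocking it and no conditioned non-collider, so it is open.
Try {G}:
  P1: blocked at fork node G ∈ conditioning set.
  P2: blocked at fork node G ∈ conditioning set.
  P3: blocked at fork node G ∈ conditioning set.
  P4: blocked at fork node G ∈ conditioning set.
{G} contains no descendant of J and blocks every backdoor path.
No other singleton works — e.g. {Q} leaves P1 open — so {G} is the unique smallest valid adjustment set.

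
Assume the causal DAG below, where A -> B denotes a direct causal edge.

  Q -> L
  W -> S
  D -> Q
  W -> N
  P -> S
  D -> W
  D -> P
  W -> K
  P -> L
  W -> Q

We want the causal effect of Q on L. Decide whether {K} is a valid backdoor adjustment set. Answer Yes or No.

No

Backdoor paths from Q to L (paths whose first edge points into Q):
  P1: Q <- D -> W -> S <- P -> L
  P2: Q <- D -> P -> L
  P3: Q <- W <- D -> P -> L
  P4: Q <- W -> S <- P -> L
Condition 1 (no descendant of Q in the set): holds — descendants of Q are {L}; none are in {K}.
Condition 2 (every backdoor path blocked by {K}):
  P1: blocked at collider S (neither it nor any descendant is in the conditioning set).
  P2: open — no interior node is in the conditioning set.
  P3: open — no interior node is in the conditioning set.
  P4: blocked at collider S (neither it nor any descendant is in the conditioning set).
{K} does not satisfy the backdoor criterion.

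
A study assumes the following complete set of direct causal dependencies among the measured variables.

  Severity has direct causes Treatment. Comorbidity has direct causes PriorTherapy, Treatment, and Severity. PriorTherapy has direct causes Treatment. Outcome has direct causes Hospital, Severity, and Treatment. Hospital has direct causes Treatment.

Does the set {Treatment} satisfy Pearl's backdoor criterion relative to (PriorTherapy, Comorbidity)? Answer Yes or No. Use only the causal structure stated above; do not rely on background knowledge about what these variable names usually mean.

Backdoor paths from PriorTherapy to Comorbidity (paths whose first edge points into PriorTherapy):
  P1: PriorTherapy <- Treatment -> Severity -> Comorbidity
  P2: PriorTherapy <- Treatment -> Hospital -> Outcome <- Severity -> Comorbidity
  P3: PriorTherapy <- Treatment -> Outcome <- Severity -> Comorbidity
  P4: PriorTherapy <- Treatment -> Comorbidity
Condition 1 (no descendant of PriorTherapy in the set): holds — descendants of PriorTherapy are {Comorbidity}; none are in {Treatment}.
Condition 2 (every backdoor path blocked by {Treatment}):
  P1: blocked at fork node Treatment ∈ conditioning set.
  P2: blocked at fork node Treatment ∈ conditioning set.
  P3: blocked at fork node Treatment ∈ conditioning set.
  P4: blocked at fork node Treatment ∈ conditioning set.
{Treatment} satisfies the backdoor criterion.

Yes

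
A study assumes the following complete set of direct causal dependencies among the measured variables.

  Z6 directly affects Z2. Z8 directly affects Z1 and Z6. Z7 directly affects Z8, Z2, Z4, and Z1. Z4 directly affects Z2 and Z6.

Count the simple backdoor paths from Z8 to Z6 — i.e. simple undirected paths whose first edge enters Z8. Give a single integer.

4

A backdoor path from Z8 to Z6 is any simple undirected path whose first edge points into Z8 (i.e. leaves Z8 via a parent).
Parents of Z8: {Z7}.
Enumerating:
  P1: Z8 <- Z7 -> Z4 -> Z6
  P2: Z8 <- Z7 -> Z4 -> Z2 <- Z6
  P3: Z8 <- Z7 -> Z2 <- Z4 -> Z6
  P4: Z8 <- Z7 -> Z2 <- Z6
That exhausts the simple backdoor paths. Count: 4.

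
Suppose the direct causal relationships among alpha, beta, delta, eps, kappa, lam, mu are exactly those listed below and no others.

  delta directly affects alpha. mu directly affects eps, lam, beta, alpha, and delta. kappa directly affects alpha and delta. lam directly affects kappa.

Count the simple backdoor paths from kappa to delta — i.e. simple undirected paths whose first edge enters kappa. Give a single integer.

2

A backdoor path from kappa to delta is any simple undirected path whose first edge points into kappa (i.e. leaves kappa via a parent).
Parents of kappa: {lam}.
Enumerating:
  P1: kappa <- lam <- mu -> delta
  P2: kappa <- lam <- mu -> alpha <- delta
That exhausts the simple backdoor paths. Count: 2.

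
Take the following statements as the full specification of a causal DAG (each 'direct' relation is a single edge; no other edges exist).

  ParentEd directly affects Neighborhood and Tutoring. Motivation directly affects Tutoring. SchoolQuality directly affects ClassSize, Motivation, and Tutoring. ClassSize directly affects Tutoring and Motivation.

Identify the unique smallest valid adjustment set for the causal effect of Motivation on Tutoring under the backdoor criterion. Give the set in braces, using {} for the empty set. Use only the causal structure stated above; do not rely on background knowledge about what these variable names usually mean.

Variables eligible for adjustment (non-descendants of Motivation, excluding Motivation and Tutoring): {ClassSize, Neighborhood, ParentEd, SchoolQuality}.
Backdoor paths from Motivation to Tutoring:
  P1: Motivation <- SchoolQuality -> ClassSize -> Tutoring
  P2: Motivation <- SchoolQuality -> Tutoring
  P3: Motivation <- ClassSize <- SchoolQuality -> Tutoring
  P4: Motivation <- ClassSize -> Tutoring
The empty set is not sufficient: P1 (Motivation <- SchoolQuality -> ClassSize -> Tutoring) has no collider blocking it and no conditioned non-collider, so it is open.
Try {ClassSize, SchoolQuality}:
  P1: blocked at fork node SchoolQuality ∈ conditioning set.
  P2: blocked at fork node SchoolQuality ∈ conditioning set.
  P3: blocked at chain node ClassSize ∈ conditioning set.
  P4: blocked at fork node ClassSize ∈ conditioning set.
{ClassSize, SchoolQuality} contains no descendant of Motivation and blocks every backdoor path.
Every element of {ClassSize, SchoolQuality} is needed (dropping ClassSize leaves P4 open; dropping SchoolQuality leaves P2 open), so no proper subset is valid.
Among all size-2 subsets of the eligible variables, only {ClassSize, SchoolQuality} blocks every backdoor path, so it is the unique smallest valid adjustment set.

{ClassSize, SchoolQuality}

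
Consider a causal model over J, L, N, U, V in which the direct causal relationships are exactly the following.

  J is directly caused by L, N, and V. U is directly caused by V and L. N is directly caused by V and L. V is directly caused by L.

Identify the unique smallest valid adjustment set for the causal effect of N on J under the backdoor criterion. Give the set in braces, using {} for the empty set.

Variables eligible for adjustment (non-descendants of N, excluding N and J): {L, U, V}.
Backdoor paths from N to J:
  P1: N <- L -> V -> J
  P2: N <- L -> U <- V -> J
  P3: N <- L -> J
  P4: N <- V <- L -> J
  P5: N <- V -> U <- L -> J
  P6: N <- V -> J
The empty set is not sufficient: P1 (N <- L -> V -> J) has no collider blocking it and no conditioned non-collider, so it is open.
Try {L, V}:
  P1: blocked at fork node L ∈ conditioning set.
  P2: blocked at fork node L ∈ conditioning set.
  P3: blocked at fork node L ∈ conditioning set.
  P4: blocked at chain node V ∈ conditioning set.
  P5: blocked at fork node V ∈ conditioning set.
  P6: blocked at fork node V ∈ conditioning set.
{L, V} contains no descendant of N and blocks every backdoor path.
Every element of {L, V} is needed (dropping L leaves P3 open; dropping V leaves P6 open), so no proper subset is valid.
Among all size-2 subsets of the eligible variables, only {L, V} blocks every backdoor path, so it is the unique smallest valid adjustment set.

{L, V}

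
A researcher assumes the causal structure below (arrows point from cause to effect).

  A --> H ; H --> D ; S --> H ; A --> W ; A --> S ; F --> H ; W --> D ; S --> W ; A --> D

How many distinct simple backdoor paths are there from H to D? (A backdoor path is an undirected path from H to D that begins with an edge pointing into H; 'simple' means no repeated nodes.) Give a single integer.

A backdoor path from H to D is any simple undirected path whose first edge points into H (i.e. leaves H via a parent).
Parents of H: {A, F, S}.
Enumerating:
  P1: H <- A -> S -> W -> D
  P2: H <- A -> W -> D
  P3: H <- A -> D
  P4: H <- S <- A -> W -> D
  P5: H <- S <- A -> D
  P6: H <- S -> W <- A -> D
  P7: H <- S -> W -> D
That exhausts the simple backdoor paths. Count: 7.

7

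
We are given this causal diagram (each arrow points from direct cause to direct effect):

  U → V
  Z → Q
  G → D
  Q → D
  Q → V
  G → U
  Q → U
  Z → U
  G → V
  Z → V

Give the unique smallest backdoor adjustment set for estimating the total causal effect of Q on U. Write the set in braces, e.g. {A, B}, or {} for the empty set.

{Z}

Variables eligible for adjustment (non-descendants of Q, excluding Q and U): {G, Z}.
Backdoor paths from Q to U:
  P1: Q <- Z -> U
  P2: Q <- Z -> V <- G -> U
  P3: Q <- Z -> V <- U
The empty set is not sufficient: P1 (Q <- Z -> U) has no collider blocking it and no conditioned non-collider, so it is open.
Try {Z}:
  P1: blocked at fork node Z ∈ conditioning set.
  P2: blocked at fork node Z ∈ conditioning set.
  P3: blocked at fork node Z ∈ conditioning set.
{Z} contains no descendant of Q and blocks every backdoor path.
No other singleton works — e.g. {G} leaves P1 open — so {Z} is the unique smallest valid adjustment set.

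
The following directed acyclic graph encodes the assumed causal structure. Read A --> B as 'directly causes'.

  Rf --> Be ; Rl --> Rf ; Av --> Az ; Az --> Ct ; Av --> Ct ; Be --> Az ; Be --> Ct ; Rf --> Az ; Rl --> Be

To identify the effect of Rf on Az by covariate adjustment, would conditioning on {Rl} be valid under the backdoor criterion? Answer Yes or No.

Backdoor paths from Rf to Az (paths whose first edge points into Rf):
  P1: Rf <- Rl -> Be -> Az
  P2: Rf <- Rl -> Be -> Ct <- Av -> Az
  P3: Rf <- Rl -> Be -> Ct <- Az
Condition 1 (no descendant of Rf in the set): holds — descendants of Rf are {Az, Be, Ct}; none are in {Rl}.
Condition 2 (every backdoor path blocked by {Rl}):
  P1: blocked at fork node Rl ∈ conditioning set.
  P2: blocked at fork node Rl ∈ conditioning set.
  P3: blocked at fork node Rl ∈ conditioning set.
{Rl} satisfies the backdoor criterion.

Yes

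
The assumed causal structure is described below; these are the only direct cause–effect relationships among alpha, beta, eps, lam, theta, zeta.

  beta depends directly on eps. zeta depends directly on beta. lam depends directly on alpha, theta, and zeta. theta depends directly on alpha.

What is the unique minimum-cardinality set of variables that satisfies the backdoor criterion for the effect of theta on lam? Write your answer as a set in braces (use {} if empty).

Variables eligible for adjustment (non-descendants of theta, excluding theta and lam): {alpha, beta, eps, zeta}.
Backdoor paths from theta to lam:
  P1: theta <- alpha -> lam
The empty set is not sufficient: P1 (theta <- alpha -> lam) has no collider blocking it and no conditioned non-collider, so it is open.
Try {alpha}:
  P1: blocked at fork node alpha ∈ conditioning set.
{alpha} contains no descendant of theta and blocks every backdoor path.
No other singleton works — e.g. {eps} leaves P1 open — so {alpha} is the unique smallest valid adjustment set.

{alpha}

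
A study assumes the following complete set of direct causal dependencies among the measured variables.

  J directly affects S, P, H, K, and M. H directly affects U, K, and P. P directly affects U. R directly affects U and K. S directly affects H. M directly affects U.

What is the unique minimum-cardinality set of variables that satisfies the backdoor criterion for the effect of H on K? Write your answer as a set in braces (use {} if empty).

{J}

Variables eligible for adjustment (non-descendants of H, excluding H and K): {J, M, R, S}.
Backdoor paths from H to K:
  P1: H <- J -> P -> U <- R -> K
  P2: H <- J -> K
  P3: H <- J -> M -> U <- R -> K
  P4: H <- S <- J -> P -> U <- R -> K
  P5: H <- S <- J -> K
  P6: H <- S <- J -> M -> U <- R -> K
The empty set is not sufficient: P2 (H <- J -> K) has no collider blocking it and no conditioned non-collider, so it is open.
Try {J}:
  P1: blocked at fork node J ∈ conditioning set.
  P2: blocked at fork node J ∈ conditioning set.
  P3: blocked at fork node J ∈ conditioning set.
  P4: blocked at fork node J ∈ conditioning set.
  P5: blocked at fork node J ∈ conditioning set.
  P6: blocked at fork node J ∈ conditioning set.
{J} contains no descendant of H and blocks every backdoor path.
No other singleton works — e.g. {S} leaves P2 open — so {J} is the unique smallest valid adjustment set.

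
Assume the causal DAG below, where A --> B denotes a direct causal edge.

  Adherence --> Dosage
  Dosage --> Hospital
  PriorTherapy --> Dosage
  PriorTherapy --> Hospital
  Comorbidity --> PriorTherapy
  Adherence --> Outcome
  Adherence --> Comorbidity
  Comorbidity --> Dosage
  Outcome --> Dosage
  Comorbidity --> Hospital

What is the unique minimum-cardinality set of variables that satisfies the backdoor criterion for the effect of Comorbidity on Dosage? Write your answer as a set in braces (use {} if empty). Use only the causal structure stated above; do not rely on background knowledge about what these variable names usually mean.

{Adherence}

Variables eligible for adjustment (non-descendants of Comorbidity, excluding Comorbidity and Dosage): {Adherence, Outcome}.
Backdoor paths from Comorbidity to Dosage:
  P1: Comorbidity <- Adherence -> Outcome -> Dosage
  P2: Comorbidity <- Adherence -> Dosage
The empty set is not sufficient: P1 (Comorbidity <- Adherence -> Outcome -> Dosage) has no collider blocking it and no conditioned non-collider, so it is open.
Try {Adherence}:
  P1: blocked at fork node Adherence ∈ conditioning set.
  P2: blocked at fork node Adherence ∈ conditioning set.
{Adherence} contains no descendant of Comorbidity and blocks every backdoor path.
No other singleton works — e.g. {Outcome} leaves P2 open — so {Adherence} is the unique smallest valid adjustment set.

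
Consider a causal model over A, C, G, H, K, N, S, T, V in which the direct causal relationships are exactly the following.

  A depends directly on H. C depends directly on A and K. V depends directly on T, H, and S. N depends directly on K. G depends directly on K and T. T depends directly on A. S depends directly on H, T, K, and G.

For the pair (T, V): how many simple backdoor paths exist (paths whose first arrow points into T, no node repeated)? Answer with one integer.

A backdoor path from T to V is any simple undirected path whose first edge points into T (i.e. leaves T via a parent).
Parents of T: {A}.
Enumerating:
  P1: T <- A <- H -> S -> V
  P2: T <- A <- H -> V
  P3: T <- A -> C <- K -> G -> S <- H -> V
  P4: T <- A -> C <- K -> G -> S -> V
  P5: T <- A -> C <- K -> S <- H -> V
  P6: T <- A -> C <- K -> S -> V
That exhausts the simple backdoor paths. Count: 6.

6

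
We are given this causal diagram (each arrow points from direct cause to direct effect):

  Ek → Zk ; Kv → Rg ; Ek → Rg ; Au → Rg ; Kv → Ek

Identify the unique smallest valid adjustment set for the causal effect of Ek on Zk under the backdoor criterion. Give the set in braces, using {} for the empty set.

Variables eligible for adjustment (non-descendants of Ek, excluding Ek and Zk): {Au, Kv}.
Backdoor paths from Ek to Zk:
  (none)
With no backdoor paths the empty set already satisfies the criterion, and it is trivially minimal.

{}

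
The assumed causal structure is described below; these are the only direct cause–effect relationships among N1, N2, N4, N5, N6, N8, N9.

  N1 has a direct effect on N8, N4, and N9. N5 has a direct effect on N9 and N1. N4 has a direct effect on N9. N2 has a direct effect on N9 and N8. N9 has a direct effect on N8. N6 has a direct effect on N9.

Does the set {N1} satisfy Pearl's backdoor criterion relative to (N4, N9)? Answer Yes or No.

Backdoor paths from N4 to N9 (paths whose first edge points into N4):
  P1: N4 <- N1 <- N5 -> N9
  P2: N4 <- N1 -> N9
  P3: N4 <- N1 -> N8 <- N2 -> N9
  P4: N4 <- N1 -> N8 <- N9
Condition 1 (no descendant of N4 in the set): holds — descendants of N4 are {N8, N9}; none are in {N1}.
Condition 2 (every backdoor path blocked by {N1}):
  P1: blocked at chain node N1 ∈ conditioning set.
  P2: blocked at fork node N1 ∈ conditioning set.
  P3: blocked at fork node N1 ∈ conditioning set.
  P4: blocked at fork node N1 ∈ conditioning set.
{N1} satisfies the backdoor criterion.

Yes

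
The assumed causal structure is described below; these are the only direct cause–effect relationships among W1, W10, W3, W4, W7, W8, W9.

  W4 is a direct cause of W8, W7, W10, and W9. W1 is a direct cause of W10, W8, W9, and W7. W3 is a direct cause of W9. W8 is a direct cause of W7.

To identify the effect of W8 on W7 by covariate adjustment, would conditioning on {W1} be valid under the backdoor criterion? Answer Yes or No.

Backdoor paths from W8 to W7 (paths whose first edge points into W8):
  P1: W8 <- W1 -> W9 <- W4 -> W7
  P2: W8 <- W1 -> W10 <- W4 -> W7
  P3: W8 <- W1 -> W7
  P4: W8 <- W4 -> W9 <- W1 -> W7
  P5: W8 <- W4 -> W10 <- W1 -> W7
  P6: W8 <- W4 -> W7
Condition 1 (no descendant of W8 in the set): holds — descendants of W8 are {W7}; none are in {W1}.
Condition 2 (every backdoor path blocked by {W1}):
  P1: blocked at fork node W1 ∈ conditioning set.
  P2: blocked at fork node W1 ∈ conditioning set.
  P3: blocked at fork node W1 ∈ conditioning set.
  P4: blocked at collider W9 (neither it nor any descendant is in the conditioning set).
  P5: blocked at collider W10 (neither it nor any descendant is in the conditioning set).
  P6: open — no interior node is in the conditioning set.
{W1} does not satisfy the backdoor criterion.

No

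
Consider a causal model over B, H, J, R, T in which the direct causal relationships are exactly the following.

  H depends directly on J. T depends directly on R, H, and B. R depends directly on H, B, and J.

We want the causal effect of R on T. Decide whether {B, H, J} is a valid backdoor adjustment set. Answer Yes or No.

Yes

Backdoor paths from R to T (paths whose first edge points into R):
  P1: R <- J -> H -> T
  P2: R <- H -> T
  P3: R <- B -> T
Condition 1 (no descendant of R in the set): holds — descendants of R are {T}; none are in {B, H, J}.
Condition 2 (every backdoor path blocked by {B, H, J}):
  P1: blocked at fork node J ∈ conditioning set.
  P2: blocked at fork node H ∈ conditioning set.
  P3: blocked at fork node B ∈ conditioning set.
{B, H, J} satisfies the backdoor criterion.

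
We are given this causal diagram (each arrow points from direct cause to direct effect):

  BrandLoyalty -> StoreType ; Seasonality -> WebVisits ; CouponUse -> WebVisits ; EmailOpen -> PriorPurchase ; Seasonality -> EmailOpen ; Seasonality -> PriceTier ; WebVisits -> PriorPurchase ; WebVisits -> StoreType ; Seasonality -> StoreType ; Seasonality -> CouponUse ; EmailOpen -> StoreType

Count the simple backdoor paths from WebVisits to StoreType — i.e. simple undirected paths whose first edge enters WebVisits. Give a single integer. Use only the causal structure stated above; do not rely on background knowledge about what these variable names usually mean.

4

A backdoor path from WebVisits to StoreType is any simple undirected path whose first edge points into WebVisits (i.e. leaves WebVisits via a parent).
Parents of WebVisits: {CouponUse, Seasonality}.
Enumerating:
  P1: WebVisits <- Seasonality -> EmailOpen -> StoreType
  P2: WebVisits <- Seasonality -> StoreType
  P3: WebVisits <- CouponUse <- Seasonality -> EmailOpen -> StoreType
  P4: WebVisits <- CouponUse <- Seasonality -> StoreType
That exhausts the simple backdoor paths. Count: 4.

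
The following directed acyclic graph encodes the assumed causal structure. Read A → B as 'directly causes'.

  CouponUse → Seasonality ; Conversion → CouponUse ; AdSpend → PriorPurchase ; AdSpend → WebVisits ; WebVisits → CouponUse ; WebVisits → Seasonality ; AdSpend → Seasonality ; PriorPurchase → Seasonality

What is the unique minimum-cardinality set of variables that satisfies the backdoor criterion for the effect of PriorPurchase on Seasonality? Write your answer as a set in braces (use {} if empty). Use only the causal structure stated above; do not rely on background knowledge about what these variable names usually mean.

{AdSpend}

Variables eligible for adjustment (non-descendants of PriorPurchase, excluding PriorPurchase and Seasonality): {AdSpend, Conversion, CouponUse, WebVisits}.
Backdoor paths from PriorPurchase to Seasonality:
  P1: PriorPurchase <- AdSpend -> WebVisits -> CouponUse -> Seasonality
  P2: PriorPurchase <- AdSpend -> WebVisits -> Seasonality
  P3: PriorPurchase <- AdSpend -> Seasonality
The empty set is not sufficient: P1 (PriorPurchase <- AdSpend -> WebVisits -> CouponUse -> Seasonality) has no collider blocking it and no conditioned non-collider, so it is open.
Try {AdSpend}:
  P1: blocked at fork node AdSpend ∈ conditioning set.
  P2: blocked at fork node AdSpend ∈ conditioning set.
  P3: blocked at fork node AdSpend ∈ conditioning set.
{AdSpend} contains no descendant of PriorPurchase and blocks every backdoor path.
No other singleton works — e.g. {Conversion} leaves P1 open — so {AdSpend} is the unique smallest valid adjustment set.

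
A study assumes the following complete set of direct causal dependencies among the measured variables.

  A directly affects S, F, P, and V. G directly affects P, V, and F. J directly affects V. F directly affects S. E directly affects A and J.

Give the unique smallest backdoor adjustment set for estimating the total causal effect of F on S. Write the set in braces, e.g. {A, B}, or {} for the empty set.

{A}

Variables eligible for adjustment (non-descendants of F, excluding F and S): {A, E, G, J, P, V}.
Backdoor paths from F to S:
  P1: F <- A -> S
  P2: F <- G -> P <- A -> S
  P3: F <- G -> V <- A -> S
  P4: F <- G -> V <- J <- E -> A -> S
The empty set is not sufficient: P1 (F <- A -> S) has no collider blocking it and no conditioned non-collider, so it is open.
Try {A}:
  P1: blocked at fork node A ∈ conditioning set.
  P2: blocked at collider P (neither it nor any descendant is in the conditioning set).
  P3: blocked at collider V (neither it nor any descendant is in the conditioning set).
  P4: blocked at collider V (neither it nor any descendant is in the conditioning set).
{A} contains no descendant of F and blocks every backdoor path.
No other singleton works — e.g. {E} leaves P1 open — so {A} is the unique smallest valid adjustment set.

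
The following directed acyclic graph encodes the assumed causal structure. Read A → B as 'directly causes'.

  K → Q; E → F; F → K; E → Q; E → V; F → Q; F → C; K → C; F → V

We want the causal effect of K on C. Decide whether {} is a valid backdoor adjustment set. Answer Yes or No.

No

Backdoor paths from K to C (paths whose first edge points into K):
  P1: K <- F -> C
Condition 1 (no descendant of K in the set): holds — descendants of K are {C, Q}; none are in {}.
Condition 2 (every backdoor path blocked by {}):
  P1: open — no interior node is in the conditioning set.
{} does not satisfy the backdoor criterion.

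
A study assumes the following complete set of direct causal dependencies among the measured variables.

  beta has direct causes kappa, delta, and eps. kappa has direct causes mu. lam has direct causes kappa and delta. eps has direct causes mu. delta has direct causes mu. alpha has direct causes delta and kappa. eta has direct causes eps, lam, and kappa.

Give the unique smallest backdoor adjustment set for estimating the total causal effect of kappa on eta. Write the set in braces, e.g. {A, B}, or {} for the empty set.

{mu}

Variables eligible for adjustment (non-descendants of kappa, excluding kappa and eta): {delta, eps, mu}.
Backdoor paths from kappa to eta:
  P1: kappa <- mu -> eps -> beta <- delta -> lam -> eta
  P2: kappa <- mu -> eps -> eta
  P3: kappa <- mu -> delta -> beta <- eps -> eta
  P4: kappa <- mu -> delta -> lam -> eta
The empty set is not sufficient: P2 (kappa <- mu -> eps -> eta) has no collider blocking it and no conditioned non-collider, so it is open.
Try {mu}:
  P1: blocked at fork node mu ∈ conditioning set.
  P2: blocked at fork node mu ∈ conditioning set.
  P3: blocked at fork node mu ∈ conditioning set.
  P4: blocked at fork node mu ∈ conditioning set.
{mu} contains no descendant of kappa and blocks every backdoor path.
No other singleton works — e.g. {eps} leaves P4 open — so {mu} is the unique smallest valid adjustment set.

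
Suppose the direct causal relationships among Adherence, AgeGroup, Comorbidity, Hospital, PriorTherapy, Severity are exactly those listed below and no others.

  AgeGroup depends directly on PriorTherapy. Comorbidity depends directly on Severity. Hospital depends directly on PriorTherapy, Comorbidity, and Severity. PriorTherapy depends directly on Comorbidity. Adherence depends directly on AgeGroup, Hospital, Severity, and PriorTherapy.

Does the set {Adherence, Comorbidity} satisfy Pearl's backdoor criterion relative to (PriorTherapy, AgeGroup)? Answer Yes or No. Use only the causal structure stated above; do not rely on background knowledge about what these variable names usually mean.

No

Backdoor paths from PriorTherapy to AgeGroup (paths whose first edge points into PriorTherapy):
  P1: PriorTherapy <- Comorbidity <- Severity -> Hospital -> Adherence <- AgeGroup
  P2: PriorTherapy <- Comorbidity <- Severity -> Adherence <- AgeGroup
  P3: PriorTherapy <- Comorbidity -> Hospital <- Severity -> Adherence <- AgeGroup
  P4: PriorTherapy <- Comorbidity -> Hospital -> Adherence <- AgeGroup
Condition 1 (no descendant of PriorTherapy in the set): FAILS — Adherence is a descendant of PriorTherapy.
Condition 2 (every backdoor path blocked by {Adherence, Comorbidity}):
  P1: blocked at chain node Comorbidity ∈ conditioning set.
  P2: blocked at chain node Comorbidity ∈ conditioning set.
  P3: blocked at fork node Comorbidity ∈ conditioning set.
  P4: blocked at fork node Comorbidity ∈ conditioning set.
{Adherence, Comorbidity} does not satisfy the backdoor criterion.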